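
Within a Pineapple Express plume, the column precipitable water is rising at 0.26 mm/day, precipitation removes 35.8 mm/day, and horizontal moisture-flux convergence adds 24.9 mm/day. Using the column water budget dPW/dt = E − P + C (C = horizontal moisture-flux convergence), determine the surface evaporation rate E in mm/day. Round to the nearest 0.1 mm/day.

E ≈ 11.2 mm/day

dPW/dt = +0.26 mm/day.
E = dPW/dt + P − C = (+0.26) + 35.8 − (24.9) = 11.2 mm/day.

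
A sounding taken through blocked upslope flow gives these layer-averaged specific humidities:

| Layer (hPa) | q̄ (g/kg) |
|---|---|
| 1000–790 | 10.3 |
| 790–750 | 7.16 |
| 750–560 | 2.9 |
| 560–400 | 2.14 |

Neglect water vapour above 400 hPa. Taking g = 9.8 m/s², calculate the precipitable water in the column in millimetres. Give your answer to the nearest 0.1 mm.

Precipitable water is the column-integrated vapour mass per unit area: PW = (1/g) Σ q̄ Δp, with q in kg/kg and Δp in Pa (1 kg/m² of water = 1 mm).
Layer 1000–790 hPa: Δp = 210 hPa = 21000 Pa, q̄ = 0.0103 kg/kg → 0.0103 × 21000 / 9.8 = 22.07 mm
Layer 790–750 hPa: Δp = 40 hPa = 4000 Pa, q̄ = 0.00716 kg/kg → 0.00716 × 4000 / 9.8 = 2.92 mm
Layer 750–560 hPa: Δp = 190 hPa = 19000 Pa, q̄ = 0.0029 kg/kg → 0.0029 × 19000 / 9.8 = 5.62 mm
Layer 560–400 hPa: Δp = 160 hPa = 16000 Pa, q̄ = 0.00214 kg/kg → 0.00214 × 16000 / 9.8 = 3.49 mm
PW = 22.07 + 2.92 + 5.62 + 3.49 = 34.10 ≈ 34.1 mm.

PW ≈ 34.1 mm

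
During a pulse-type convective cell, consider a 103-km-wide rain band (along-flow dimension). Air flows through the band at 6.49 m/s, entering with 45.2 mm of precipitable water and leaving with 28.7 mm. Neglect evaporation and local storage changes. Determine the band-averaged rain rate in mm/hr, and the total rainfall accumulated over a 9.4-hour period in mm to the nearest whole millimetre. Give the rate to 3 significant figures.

R ≈ 3.74 mm/hr; total ≈ 35 mm

Column moisture flux per unit crosswind length is F = V × PW.
Inflow: F_in = 6.49 × 45.2 = 293.348 mm·m/s
Outflow: F_out = 6.49 × 28.7 = 186.263 mm·m/s
Steady-state rate R = (F_in − F_out)/L = (293.348 − 186.263) / 103000 m = 1.040e-03 mm/s.
R = 1.040e-03 × 3600 = 3.74 mm/hr.
Over 9.4 h: total = 3.74 × 9.4 = 35.156 ≈ 35 mm.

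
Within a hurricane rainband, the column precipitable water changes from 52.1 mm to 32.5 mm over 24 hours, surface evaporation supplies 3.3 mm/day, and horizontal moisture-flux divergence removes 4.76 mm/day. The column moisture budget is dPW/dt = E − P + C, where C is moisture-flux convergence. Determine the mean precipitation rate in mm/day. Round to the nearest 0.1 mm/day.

dPW/dt = (32.5 − 52.1) mm / (24/24 day) = -19.600 mm/day.
P = E + C − dPW/dt = 3.3 + (-4.76) − (-19.600) = 18.1 mm/day.

P ≈ 18.1 mm/day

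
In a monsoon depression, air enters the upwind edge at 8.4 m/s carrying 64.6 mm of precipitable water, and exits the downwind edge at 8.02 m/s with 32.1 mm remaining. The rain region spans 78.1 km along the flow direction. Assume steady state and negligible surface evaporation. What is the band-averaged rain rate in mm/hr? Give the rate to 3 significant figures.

Column moisture flux per unit crosswind length is F = V × PW.
Inflow: F_in = 8.4 × 64.6 = 542.64 mm·m/s
Outflow: F_out = 8.02 × 32.1 = 257.442 mm·m/s
Steady-state rate R = (F_in − F_out)/L = (542.64 − 257.442) / 78100 m = 3.652e-03 mm/s.
R = 3.652e-03 × 3600 = 13.1 mm/hr.

R ≈ 13.1 mm/hr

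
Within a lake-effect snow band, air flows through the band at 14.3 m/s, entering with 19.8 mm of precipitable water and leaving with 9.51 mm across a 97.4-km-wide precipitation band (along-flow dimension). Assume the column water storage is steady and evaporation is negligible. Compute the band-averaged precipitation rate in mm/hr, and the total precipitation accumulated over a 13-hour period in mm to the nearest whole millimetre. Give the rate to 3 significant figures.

R ≈ 5.44 mm/hr; total ≈ 71 mm

Column moisture flux per unit crosswind length is F = V × PW.
Inflow: F_in = 14.3 × 19.8 = 283.14 mm·m/s
Outflow: F_out = 14.3 × 9.51 = 135.993 mm·m/s
Steady-state rate R = (F_in − F_out)/L = (283.14 − 135.993) / 97400 m = 1.511e-03 mm/s.
R = 1.511e-03 × 3600 = 5.44 mm/hr.
Over 13 h: total = 5.44 × 13 = 70.72 ≈ 71 mm.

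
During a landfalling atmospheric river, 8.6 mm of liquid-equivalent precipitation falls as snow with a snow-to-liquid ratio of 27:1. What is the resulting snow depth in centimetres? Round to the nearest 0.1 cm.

snow depth ≈ 23.2 cm

Snow depth = liquid × ratio = 8.6 mm × 27 = 232.2 mm = 23.2 cm.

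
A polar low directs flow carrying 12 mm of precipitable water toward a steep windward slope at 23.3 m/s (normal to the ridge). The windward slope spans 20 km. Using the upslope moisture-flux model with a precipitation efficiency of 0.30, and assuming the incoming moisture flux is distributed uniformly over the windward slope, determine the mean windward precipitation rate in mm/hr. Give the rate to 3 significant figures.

Incoming column moisture flux per unit ridge length: F = V × PW = 23.3 × 12 = 279.6 mm·m/s.
Spread over the 20 km slope with efficiency ε = 0.30: R = ε·F/W = 0.30 × 279.6 / 20000 m = 4.194e-03 mm/s.
R = 4.194e-03 × 3600 = 15.1 mm/hr.

R ≈ 15.1 mm/hr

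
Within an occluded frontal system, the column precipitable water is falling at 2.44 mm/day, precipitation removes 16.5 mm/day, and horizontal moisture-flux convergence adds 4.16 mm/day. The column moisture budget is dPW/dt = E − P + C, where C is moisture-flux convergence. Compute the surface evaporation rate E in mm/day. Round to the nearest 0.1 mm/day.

dPW/dt = -2.44 mm/day.
E = dPW/dt + P − C = (-2.44) + 16.5 − (4.16) = 9.9 mm/day.

E ≈ 9.9 mm/day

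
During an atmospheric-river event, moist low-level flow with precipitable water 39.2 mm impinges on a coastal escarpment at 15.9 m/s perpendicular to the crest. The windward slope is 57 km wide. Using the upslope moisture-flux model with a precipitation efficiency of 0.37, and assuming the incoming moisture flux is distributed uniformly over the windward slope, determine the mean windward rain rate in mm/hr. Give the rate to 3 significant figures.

R ≈ 14.6 mm/hr

Incoming column moisture flux per unit ridge length: F = V × PW = 15.9 × 39.2 = 623.28 mm·m/s.
Spread over the 57 km slope with efficiency ε = 0.37: R = ε·F/W = 0.37 × 623.28 / 57000 m = 4.046e-03 mm/s.
R = 4.046e-03 × 3600 = 14.6 mm/hr.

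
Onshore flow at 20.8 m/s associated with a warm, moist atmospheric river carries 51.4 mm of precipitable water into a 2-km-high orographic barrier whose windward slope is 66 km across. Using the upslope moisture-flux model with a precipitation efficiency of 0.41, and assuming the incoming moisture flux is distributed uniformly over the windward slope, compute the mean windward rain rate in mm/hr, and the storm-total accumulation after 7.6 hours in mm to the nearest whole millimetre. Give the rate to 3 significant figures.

Incoming column moisture flux per unit ridge length: F = V × PW = 20.8 × 51.4 = 1069.12 mm·m/s.
Spread over the 66 km slope with efficiency ε = 0.41: R = ε·F/W = 0.41 × 1069.12 / 66000 m = 6.642e-03 mm/s.
R = 6.642e-03 × 3600 = 23.9 mm/hr.
Over 7.6 h: total = 23.9 × 7.6 = 181.64 ≈ 182 mm.

R ≈ 23.9 mm/hr; total ≈ 182 mm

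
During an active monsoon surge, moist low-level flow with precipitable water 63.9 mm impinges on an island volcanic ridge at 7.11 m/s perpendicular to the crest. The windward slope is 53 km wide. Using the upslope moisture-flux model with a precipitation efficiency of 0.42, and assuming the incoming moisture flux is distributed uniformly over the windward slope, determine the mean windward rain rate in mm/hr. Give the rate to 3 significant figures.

Incoming column moisture flux per unit ridge length: F = V × PW = 7.11 × 63.9 = 454.329 mm·m/s.
Spread over the 53 km slope with efficiency ε = 0.42: R = ε·F/W = 0.42 × 454.329 / 53000 m = 3.600e-03 mm/s.
R = 3.600e-03 × 3600 = 13.0 mm/hr.

R ≈ 13.0 mm/hr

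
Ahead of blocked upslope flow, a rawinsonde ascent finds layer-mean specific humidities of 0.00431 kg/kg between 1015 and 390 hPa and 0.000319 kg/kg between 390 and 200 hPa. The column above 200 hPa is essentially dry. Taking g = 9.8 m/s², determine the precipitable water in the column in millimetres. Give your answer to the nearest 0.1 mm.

PW ≈ 28.1 mm

Precipitable water is the column-integrated vapour mass per unit area: PW = (1/g) Σ q̄ Δp, with q in kg/kg and Δp in Pa (1 kg/m² of water = 1 mm).
Layer 1015–390 hPa: Δp = 625 hPa = 62500 Pa, q̄ = 0.00431 kg/kg → 0.00431 × 62500 / 9.8 = 27.49 mm
Layer 390–200 hPa: Δp = 190 hPa = 19000 Pa, q̄ = 0.000319 kg/kg → 0.000319 × 19000 / 9.8 = 0.62 mm
PW = 27.49 + 0.62 = 28.11 ≈ 28.1 mm.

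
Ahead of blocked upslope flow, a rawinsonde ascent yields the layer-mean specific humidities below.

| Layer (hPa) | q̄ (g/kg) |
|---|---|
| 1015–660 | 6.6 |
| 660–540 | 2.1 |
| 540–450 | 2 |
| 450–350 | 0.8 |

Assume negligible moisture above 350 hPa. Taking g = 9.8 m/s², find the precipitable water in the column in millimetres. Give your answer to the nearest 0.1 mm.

Precipitable water is the column-integrated vapour mass per unit area: PW = (1/g) Σ q̄ Δp, with q in kg/kg and Δp in Pa (1 kg/m² of water = 1 mm).
Layer 1015–660 hPa: Δp = 355 hPa = 35500 Pa, q̄ = 0.0066 kg/kg → 0.0066 × 35500 / 9.8 = 23.91 mm
Layer 660–540 hPa: Δp = 120 hPa = 12000 Pa, q̄ = 0.0021 kg/kg → 0.0021 × 12000 / 9.8 = 2.57 mm
Layer 540–450 hPa: Δp = 90 hPa = 9000 Pa, q̄ = 0.002 kg/kg → 0.002 × 9000 / 9.8 = 1.84 mm
Layer 450–350 hPa: Δp = 100 hPa = 10000 Pa, q̄ = 0.0008 kg/kg → 0.0008 × 10000 / 9.8 = 0.82 mm
PW = 23.91 + 2.57 + 1.84 + 0.82 = 29.14 ≈ 29.1 mm.

PW ≈ 29.1 mm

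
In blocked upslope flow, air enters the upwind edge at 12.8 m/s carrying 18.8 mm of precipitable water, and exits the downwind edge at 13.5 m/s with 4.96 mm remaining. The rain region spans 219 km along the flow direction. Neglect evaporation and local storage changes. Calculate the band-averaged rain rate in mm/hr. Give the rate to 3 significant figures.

R ≈ 2.86 mm/hr

Column moisture flux per unit crosswind length is F = V × PW.
Inflow: F_in = 12.8 × 18.8 = 240.64 mm·m/s
Outflow: F_out = 13.5 × 4.96 = 66.96 mm·m/s
Steady-state rate R = (F_in − F_out)/L = (240.64 − 66.96) / 219000 m = 7.931e-04 mm/s.
R = 7.931e-04 × 3600 = 2.86 mm/hr.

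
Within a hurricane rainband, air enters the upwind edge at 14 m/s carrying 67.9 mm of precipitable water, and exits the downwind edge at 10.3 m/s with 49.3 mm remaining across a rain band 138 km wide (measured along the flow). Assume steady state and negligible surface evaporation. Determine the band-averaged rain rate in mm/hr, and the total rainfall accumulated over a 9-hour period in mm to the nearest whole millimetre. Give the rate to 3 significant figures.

R ≈ 11.6 mm/hr; total ≈ 104 mm

Column moisture flux per unit crosswind length is F = V × PW.
Inflow: F_in = 14 × 67.9 = 950.6 mm·m/s
Outflow: F_out = 10.3 × 49.3 = 507.79 mm·m/s
Steady-state rate R = (F_in − F_out)/L = (950.6 − 507.79) / 138000 m = 3.209e-03 mm/s.
R = 3.209e-03 × 3600 = 11.6 mm/hr.
Over 9 h: total = 11.6 × 9 = 104.4 ≈ 104 mm.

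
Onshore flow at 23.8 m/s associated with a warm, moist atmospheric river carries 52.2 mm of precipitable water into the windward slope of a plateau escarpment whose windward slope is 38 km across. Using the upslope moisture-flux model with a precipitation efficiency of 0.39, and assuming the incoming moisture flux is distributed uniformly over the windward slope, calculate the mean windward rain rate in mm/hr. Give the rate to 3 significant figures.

Incoming column moisture flux per unit ridge length: F = V × PW = 23.8 × 52.2 = 1242.36 mm·m/s.
Spread over the 38 km slope with efficiency ε = 0.39: R = ε·F/W = 0.39 × 1242.36 / 38000 m = 1.275e-02 mm/s.
R = 1.275e-02 × 3600 = 45.9 mm/hr.

R ≈ 45.9 mm/hr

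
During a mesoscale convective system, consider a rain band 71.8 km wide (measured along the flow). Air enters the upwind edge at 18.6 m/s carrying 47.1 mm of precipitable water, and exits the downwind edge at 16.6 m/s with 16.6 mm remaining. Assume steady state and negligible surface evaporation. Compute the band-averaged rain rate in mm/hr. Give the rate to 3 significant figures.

R ≈ 30.1 mm/hr

Column moisture flux per unit crosswind length is F = V × PW.
Inflow: F_in = 18.6 × 47.1 = 876.06 mm·m/s
Outflow: F_out = 16.6 × 16.6 = 275.56 mm·m/s
Steady-state rate R = (F_in − F_out)/L = (876.06 − 275.56) / 71800 m = 8.364e-03 mm/s.
R = 8.364e-03 × 3600 = 30.1 mm/hr.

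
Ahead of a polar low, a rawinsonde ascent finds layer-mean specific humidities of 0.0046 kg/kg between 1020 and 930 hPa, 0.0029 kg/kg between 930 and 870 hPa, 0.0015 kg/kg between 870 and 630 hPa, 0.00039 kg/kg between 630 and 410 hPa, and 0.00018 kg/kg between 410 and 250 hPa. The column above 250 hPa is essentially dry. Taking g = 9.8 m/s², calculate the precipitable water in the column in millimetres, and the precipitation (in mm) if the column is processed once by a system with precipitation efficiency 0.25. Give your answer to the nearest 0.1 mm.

PW ≈ 10.8 mm; precipitation ≈ 2.7 mm

Precipitable water is the column-integrated vapour mass per unit area: PW = (1/g) Σ q̄ Δp, with q in kg/kg and Δp in Pa (1 kg/m² of water = 1 mm).
Layer 1020–930 hPa: Δp = 90 hPa = 9000 Pa, q̄ = 0.0046 kg/kg → 0.0046 × 9000 / 9.8 = 4.22 mm
Layer 930–870 hPa: Δp = 60 hPa = 6000 Pa, q̄ = 0.0029 kg/kg → 0.0029 × 6000 / 9.8 = 1.78 mm
Layer 870–630 hPa: Δp = 240 hPa = 24000 Pa, q̄ = 0.0015 kg/kg → 0.0015 × 24000 / 9.8 = 3.67 mm
Layer 630–410 hPa: Δp = 220 hPa = 22000 Pa, q̄ = 0.00039 kg/kg → 0.00039 × 22000 / 9.8 = 0.88 mm
Layer 410–250 hPa: Δp = 160 hPa = 16000 Pa, q̄ = 0.00018 kg/kg → 0.00018 × 16000 / 9.8 = 0.29 mm
PW = 4.22 + 1.78 + 3.67 + 0.88 + 0.29 = 10.84 ≈ 10.8 mm.
Precipitation = ε × PW = 0.25 × 10.8 = 2.7 mm.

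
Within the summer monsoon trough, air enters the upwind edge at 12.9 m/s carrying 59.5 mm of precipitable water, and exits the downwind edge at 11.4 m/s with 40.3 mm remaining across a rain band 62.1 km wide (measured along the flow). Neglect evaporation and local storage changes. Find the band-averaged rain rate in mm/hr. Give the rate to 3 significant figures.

Column moisture flux per unit crosswind length is F = V × PW.
Inflow: F_in = 12.9 × 59.5 = 767.55 mm·m/s
Outflow: F_out = 11.4 × 40.3 = 459.42 mm·m/s
Steady-state rate R = (F_in − F_out)/L = (767.55 − 459.42) / 62100 m = 4.962e-03 mm/s.
R = 4.962e-03 × 3600 = 17.9 mm/hr.

R ≈ 17.9 mm/hr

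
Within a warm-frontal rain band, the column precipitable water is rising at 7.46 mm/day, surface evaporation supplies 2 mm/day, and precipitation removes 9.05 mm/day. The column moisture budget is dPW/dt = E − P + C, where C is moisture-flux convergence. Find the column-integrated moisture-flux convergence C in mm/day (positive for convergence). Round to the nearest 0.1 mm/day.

dPW/dt = +7.46 mm/day.
C = dPW/dt − E + P = (+7.46) − 2 + 9.05 = 14.5 mm/day.

C ≈ 14.5 mm/day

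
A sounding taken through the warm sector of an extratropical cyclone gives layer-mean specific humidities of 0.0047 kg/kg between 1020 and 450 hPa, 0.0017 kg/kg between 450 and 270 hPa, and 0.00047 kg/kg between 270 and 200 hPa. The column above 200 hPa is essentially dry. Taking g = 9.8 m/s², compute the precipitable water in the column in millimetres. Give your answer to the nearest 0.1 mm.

PW ≈ 30.8 mm

Precipitable water is the column-integrated vapour mass per unit area: PW = (1/g) Σ q̄ Δp, with q in kg/kg and Δp in Pa (1 kg/m² of water = 1 mm).
Layer 1020–450 hPa: Δp = 570 hPa = 57000 Pa, q̄ = 0.0047 kg/kg → 0.0047 × 57000 / 9.8 = 27.34 mm
Layer 450–270 hPa: Δp = 180 hPa = 18000 Pa, q̄ = 0.0017 kg/kg → 0.0017 × 18000 / 9.8 = 3.12 mm
Layer 270–200 hPa: Δp = 70 hPa = 7000 Pa, q̄ = 0.00047 kg/kg → 0.00047 × 7000 / 9.8 = 0.34 mm
PW = 27.34 + 3.12 + 0.34 = 30.80 ≈ 30.8 mm.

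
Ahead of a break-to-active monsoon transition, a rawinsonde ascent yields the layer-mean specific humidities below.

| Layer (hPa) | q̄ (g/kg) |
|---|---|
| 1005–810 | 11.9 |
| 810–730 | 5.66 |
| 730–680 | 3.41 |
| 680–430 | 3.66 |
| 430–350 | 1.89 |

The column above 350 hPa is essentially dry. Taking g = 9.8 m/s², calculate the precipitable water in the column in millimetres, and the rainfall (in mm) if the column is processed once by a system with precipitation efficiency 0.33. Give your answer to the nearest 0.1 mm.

PW ≈ 40.9 mm; rainfall ≈ 13.5 mm

Precipitable water is the column-integrated vapour mass per unit area: PW = (1/g) Σ q̄ Δp, with q in kg/kg and Δp in Pa (1 kg/m² of water = 1 mm).
Layer 1005–810 hPa: Δp = 195 hPa = 19500 Pa, q̄ = 0.0119 kg/kg → 0.0119 × 19500 / 9.8 = 23.68 mm
Layer 810–730 hPa: Δp = 80 hPa = 8000 Pa, q̄ = 0.00566 kg/kg → 0.00566 × 8000 / 9.8 = 4.62 mm
Layer 730–680 hPa: Δp = 50 hPa = 5000 Pa, q̄ = 0.00341 kg/kg → 0.00341 × 5000 / 9.8 = 1.74 mm
Layer 680–430 hPa: Δp = 250 hPa = 25000 Pa, q̄ = 0.00366 kg/kg → 0.00366 × 25000 / 9.8 = 9.34 mm
Layer 430–350 hPa: Δp = 80 hPa = 8000 Pa, q̄ = 0.00189 kg/kg → 0.00189 × 8000 / 9.8 = 1.54 mm
PW = 23.68 + 4.62 + 1.74 + 9.34 + 1.54 = 40.92 ≈ 40.9 mm.
Rainfall = ε × PW = 0.33 × 40.9 = 13.5 mm.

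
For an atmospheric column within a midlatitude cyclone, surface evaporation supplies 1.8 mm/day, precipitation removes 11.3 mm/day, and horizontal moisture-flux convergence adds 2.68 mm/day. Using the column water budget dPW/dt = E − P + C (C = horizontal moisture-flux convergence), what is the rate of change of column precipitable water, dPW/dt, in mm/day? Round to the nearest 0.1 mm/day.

dPW/dt = E − P + C = 1.8 − 11.3 + (2.68) = -6.8 mm/day.

dPW/dt ≈ -6.8 mm/day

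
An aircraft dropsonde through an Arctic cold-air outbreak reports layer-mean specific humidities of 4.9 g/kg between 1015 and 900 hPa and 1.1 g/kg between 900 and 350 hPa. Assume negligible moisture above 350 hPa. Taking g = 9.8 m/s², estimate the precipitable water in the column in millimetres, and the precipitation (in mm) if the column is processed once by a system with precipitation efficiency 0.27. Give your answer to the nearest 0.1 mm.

PW ≈ 11.9 mm; precipitation ≈ 3.2 mm

Precipitable water is the column-integrated vapour mass per unit area: PW = (1/g) Σ q̄ Δp, with q in kg/kg and Δp in Pa (1 kg/m² of water = 1 mm).
Layer 1015–900 hPa: Δp = 115 hPa = 11500 Pa, q̄ = 0.0049 kg/kg → 0.0049 × 11500 / 9.8 = 5.75 mm
Layer 900–350 hPa: Δp = 550 hPa = 55000 Pa, q̄ = 0.0011 kg/kg → 0.0011 × 55000 / 9.8 = 6.17 mm
PW = 5.75 + 6.17 = 11.92 ≈ 11.9 mm.
Precipitation = ε × PW = 0.27 × 11.9 = 3.2 mm.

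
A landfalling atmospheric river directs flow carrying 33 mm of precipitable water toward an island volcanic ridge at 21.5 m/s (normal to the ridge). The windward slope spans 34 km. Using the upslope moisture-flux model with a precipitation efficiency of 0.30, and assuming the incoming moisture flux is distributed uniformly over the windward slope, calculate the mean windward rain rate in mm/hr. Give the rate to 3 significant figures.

R ≈ 22.5 mm/hr

Incoming column moisture flux per unit ridge length: F = V × PW = 21.5 × 33 = 709.5 mm·m/s.
Spread over the 34 km slope with efficiency ε = 0.30: R = ε·F/W = 0.30 × 709.5 / 34000 m = 6.260e-03 mm/s.
R = 6.260e-03 × 3600 = 22.5 mm/hr.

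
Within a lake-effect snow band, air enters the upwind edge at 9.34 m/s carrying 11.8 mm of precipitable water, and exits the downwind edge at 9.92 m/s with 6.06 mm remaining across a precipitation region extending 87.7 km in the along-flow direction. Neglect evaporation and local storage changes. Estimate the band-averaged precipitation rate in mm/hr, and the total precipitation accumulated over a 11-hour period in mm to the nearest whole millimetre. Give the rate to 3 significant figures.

R ≈ 2.06 mm/hr; total ≈ 23 mm

Column moisture flux per unit crosswind length is F = V × PW.
Inflow: F_in = 9.34 × 11.8 = 110.212 mm·m/s
Outflow: F_out = 9.92 × 6.06 = 60.1152 mm·m/s
Steady-state rate R = (F_in − F_out)/L = (110.212 − 60.1152) / 87700 m = 5.712e-04 mm/s.
R = 5.712e-04 × 3600 = 2.06 mm/hr.
Over 11 h: total = 2.06 × 11 = 22.66 ≈ 23 mm.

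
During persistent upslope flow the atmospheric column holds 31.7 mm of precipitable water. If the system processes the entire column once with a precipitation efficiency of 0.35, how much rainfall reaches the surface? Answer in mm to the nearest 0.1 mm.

Rainfall = ε × PW = 0.35 × 31.7 = 11.1 mm.

rainfall ≈ 11.1 mm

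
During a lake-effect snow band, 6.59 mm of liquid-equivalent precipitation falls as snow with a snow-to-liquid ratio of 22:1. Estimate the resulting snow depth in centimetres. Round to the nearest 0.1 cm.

Snow depth = liquid × ratio = 6.59 mm × 22 = 144.98 mm = 14.5 cm.

snow depth ≈ 14.5 cm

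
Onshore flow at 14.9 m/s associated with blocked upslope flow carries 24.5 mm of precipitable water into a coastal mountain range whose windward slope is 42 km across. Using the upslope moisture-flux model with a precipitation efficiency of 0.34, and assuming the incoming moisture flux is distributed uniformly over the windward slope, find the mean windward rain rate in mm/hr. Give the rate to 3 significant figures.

R ≈ 10.6 mm/hr

Incoming column moisture flux per unit ridge length: F = V × PW = 14.9 × 24.5 = 365.05 mm·m/s.
Spread over the 42 km slope with efficiency ε = 0.34: R = ε·F/W = 0.34 × 365.05 / 42000 m = 2.955e-03 mm/s.
R = 2.955e-03 × 3600 = 10.6 mm/hr.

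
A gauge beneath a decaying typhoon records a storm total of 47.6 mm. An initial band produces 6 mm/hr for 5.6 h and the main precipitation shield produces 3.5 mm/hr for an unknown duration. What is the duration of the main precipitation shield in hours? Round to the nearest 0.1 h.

duration ≈ 4.0 h

Known phases: 6 × 5.6 = 33.6 mm.
Remaining depth = 47.6 − 33.6 = 14 mm.
Duration = 14 / 3.5 = 4.0 h.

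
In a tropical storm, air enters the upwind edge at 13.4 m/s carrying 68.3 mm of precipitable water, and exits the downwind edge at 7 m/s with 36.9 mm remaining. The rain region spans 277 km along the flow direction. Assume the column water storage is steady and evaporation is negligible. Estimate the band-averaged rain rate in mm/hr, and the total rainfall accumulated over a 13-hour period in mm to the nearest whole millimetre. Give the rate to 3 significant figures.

R ≈ 8.54 mm/hr; total ≈ 111 mm

Column moisture flux per unit crosswind length is F = V × PW.
Inflow: F_in = 13.4 × 68.3 = 915.22 mm·m/s
Outflow: F_out = 7 × 36.9 = 258.3 mm·m/s
Steady-state rate R = (F_in − F_out)/L = (915.22 − 258.3) / 277000 m = 2.372e-03 mm/s.
R = 2.372e-03 × 3600 = 8.54 mm/hr.
Over 13 h: total = 8.54 × 13 = 111.02 ≈ 111 mm.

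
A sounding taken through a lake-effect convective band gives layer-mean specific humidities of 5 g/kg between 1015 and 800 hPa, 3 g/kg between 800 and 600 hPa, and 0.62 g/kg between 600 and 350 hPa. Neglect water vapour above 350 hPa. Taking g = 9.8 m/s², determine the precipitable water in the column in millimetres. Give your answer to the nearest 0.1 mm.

PW ≈ 18.7 mm

Precipitable water is the column-integrated vapour mass per unit area: PW = (1/g) Σ q̄ Δp, with q in kg/kg and Δp in Pa (1 kg/m² of water = 1 mm).
Layer 1015–800 hPa: Δp = 215 hPa = 21500 Pa, q̄ = 0.005 kg/kg → 0.005 × 21500 / 9.8 = 10.97 mm
Layer 800–600 hPa: Δp = 200 hPa = 20000 Pa, q̄ = 0.003 kg/kg → 0.003 × 20000 / 9.8 = 6.12 mm
Layer 600–350 hPa: Δp = 250 hPa = 25000 Pa, q̄ = 0.00062 kg/kg → 0.00062 × 25000 / 9.8 = 1.58 mm
PW = 10.97 + 6.12 + 1.58 = 18.67 ≈ 18.7 mm.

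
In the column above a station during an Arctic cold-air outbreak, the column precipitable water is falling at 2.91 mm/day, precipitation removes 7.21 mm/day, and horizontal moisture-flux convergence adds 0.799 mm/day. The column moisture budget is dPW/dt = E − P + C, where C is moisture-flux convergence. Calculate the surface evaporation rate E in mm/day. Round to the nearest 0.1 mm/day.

dPW/dt = -2.91 mm/day.
E = dPW/dt + P − C = (-2.91) + 7.21 − (0.799) = 3.5 mm/day.

E ≈ 3.5 mm/day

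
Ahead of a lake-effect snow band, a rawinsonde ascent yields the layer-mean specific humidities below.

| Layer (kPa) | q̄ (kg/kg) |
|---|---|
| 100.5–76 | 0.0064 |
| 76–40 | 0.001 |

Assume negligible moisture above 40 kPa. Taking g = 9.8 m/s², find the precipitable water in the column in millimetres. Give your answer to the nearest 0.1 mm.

PW ≈ 19.7 mm

Precipitable water is the column-integrated vapour mass per unit area: PW = (1/g) Σ q̄ Δp, with q in kg/kg and Δp in Pa (1 kg/m² of water = 1 mm).
Layer 100.5–76 kPa: Δp = 245 hPa = 24500 Pa, q̄ = 0.0064 kg/kg → 0.0064 × 24500 / 9.8 = 16.00 mm
Layer 76–40 kPa: Δp = 360 hPa = 36000 Pa, q̄ = 0.001 kg/kg → 0.001 × 36000 / 9.8 = 3.67 mm
PW = 16.00 + 3.67 = 19.67 ≈ 19.7 mm.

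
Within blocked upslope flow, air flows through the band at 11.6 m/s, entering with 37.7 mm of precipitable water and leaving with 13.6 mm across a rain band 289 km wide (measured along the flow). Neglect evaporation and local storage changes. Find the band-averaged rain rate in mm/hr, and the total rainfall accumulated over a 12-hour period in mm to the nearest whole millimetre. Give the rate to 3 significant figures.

Column moisture flux per unit crosswind length is F = V × PW.
Inflow: F_in = 11.6 × 37.7 = 437.32 mm·m/s
Outflow: F_out = 11.6 × 13.6 = 157.76 mm·m/s
Steady-state rate R = (F_in − F_out)/L = (437.32 − 157.76) / 289000 m = 9.673e-04 mm/s.
R = 9.673e-04 × 3600 = 3.48 mm/hr.
Over 12 h: total = 3.48 × 12 = 41.76 ≈ 42 mm.

R ≈ 3.48 mm/hr; total ≈ 42 mm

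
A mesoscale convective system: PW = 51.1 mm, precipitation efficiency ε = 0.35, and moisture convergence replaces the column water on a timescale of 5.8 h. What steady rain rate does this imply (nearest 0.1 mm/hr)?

R ≈ 3.1 mm/hr

Each overturning extracts ε × PW = 0.35 × 51.1 = 17.885 mm.
Rate = ε·PW / τ = 17.885 / 5.8 h = 3.1 mm/hr.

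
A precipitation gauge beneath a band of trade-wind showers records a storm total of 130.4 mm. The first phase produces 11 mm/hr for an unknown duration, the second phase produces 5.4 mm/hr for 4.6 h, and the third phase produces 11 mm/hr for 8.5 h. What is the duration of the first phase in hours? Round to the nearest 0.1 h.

duration ≈ 1.1 h

Known phases: 5.4 × 4.6 + 11 × 8.5 = 24.84 + 93.5 = 118.34 mm.
Remaining depth = 130.4 − 118.34 = 12.06 mm.
Duration = 12.06 / 11 = 1.1 h.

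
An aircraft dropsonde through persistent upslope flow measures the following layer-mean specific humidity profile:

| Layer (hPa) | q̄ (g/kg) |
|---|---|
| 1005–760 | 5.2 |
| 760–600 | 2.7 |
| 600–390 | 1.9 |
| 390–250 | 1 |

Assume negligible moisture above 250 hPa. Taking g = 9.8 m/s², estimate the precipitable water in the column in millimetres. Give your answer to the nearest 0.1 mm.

PW ≈ 22.9 mm

Precipitable water is the column-integrated vapour mass per unit area: PW = (1/g) Σ q̄ Δp, with q in kg/kg and Δp in Pa (1 kg/m² of water = 1 mm).
Layer 1005–760 hPa: Δp = 245 hPa = 24500 Pa, q̄ = 0.0052 kg/kg → 0.0052 × 24500 / 9.8 = 13.00 mm
Layer 760–600 hPa: Δp = 160 hPa = 16000 Pa, q̄ = 0.0027 kg/kg → 0.0027 × 16000 / 9.8 = 4.41 mm
Layer 600–390 hPa: Δp = 210 hPa = 21000 Pa, q̄ = 0.0019 kg/kg → 0.0019 × 21000 / 9.8 = 4.07 mm
Layer 390–250 hPa: Δp = 140 hPa = 14000 Pa, q̄ = 0.001 kg/kg → 0.001 × 14000 / 9.8 = 1.43 mm
PW = 13.00 + 4.41 + 4.07 + 1.43 = 22.91 ≈ 22.9 mm.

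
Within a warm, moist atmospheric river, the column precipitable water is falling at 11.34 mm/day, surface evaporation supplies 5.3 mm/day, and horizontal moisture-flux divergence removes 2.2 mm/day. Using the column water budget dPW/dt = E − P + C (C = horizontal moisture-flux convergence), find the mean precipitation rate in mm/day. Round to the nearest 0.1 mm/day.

P ≈ 14.4 mm/day

dPW/dt = -11.34 mm/day.
P = E + C − dPW/dt = 5.3 + (-2.2) − (-11.34) = 14.4 mm/day.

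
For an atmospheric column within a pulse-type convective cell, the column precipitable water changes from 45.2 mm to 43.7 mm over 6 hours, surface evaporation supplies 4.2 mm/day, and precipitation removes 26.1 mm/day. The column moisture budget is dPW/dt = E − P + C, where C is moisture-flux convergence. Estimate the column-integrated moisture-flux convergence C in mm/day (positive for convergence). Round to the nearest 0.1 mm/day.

dPW/dt = (43.7 − 45.2) mm / (6/24 day) = -6.000 mm/day.
C = dPW/dt − E + P = (-6.000) − 4.2 + 26.1 = 15.9 mm/day.

C ≈ 15.9 mm/day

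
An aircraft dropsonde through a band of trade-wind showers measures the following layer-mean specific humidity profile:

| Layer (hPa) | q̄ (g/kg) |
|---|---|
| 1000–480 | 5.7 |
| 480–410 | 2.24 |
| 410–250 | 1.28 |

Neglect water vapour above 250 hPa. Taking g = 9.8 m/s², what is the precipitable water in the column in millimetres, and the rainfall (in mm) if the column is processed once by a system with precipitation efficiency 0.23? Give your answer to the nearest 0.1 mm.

PW ≈ 33.9 mm; rainfall ≈ 7.8 mm

Precipitable water is the column-integrated vapour mass per unit area: PW = (1/g) Σ q̄ Δp, with q in kg/kg and Δp in Pa (1 kg/m² of water = 1 mm).
Layer 1000–480 hPa: Δp = 520 hPa = 52000 Pa, q̄ = 0.0057 kg/kg → 0.0057 × 52000 / 9.8 = 30.24 mm
Layer 480–410 hPa: Δp = 70 hPa = 7000 Pa, q̄ = 0.00224 kg/kg → 0.00224 × 7000 / 9.8 = 1.60 mm
Layer 410–250 hPa: Δp = 160 hPa = 16000 Pa, q̄ = 0.00128 kg/kg → 0.00128 × 16000 / 9.8 = 2.09 mm
PW = 30.24 + 1.60 + 2.09 = 33.93 ≈ 33.9 mm.
Rainfall = ε × PW = 0.23 × 33.9 = 7.8 mm.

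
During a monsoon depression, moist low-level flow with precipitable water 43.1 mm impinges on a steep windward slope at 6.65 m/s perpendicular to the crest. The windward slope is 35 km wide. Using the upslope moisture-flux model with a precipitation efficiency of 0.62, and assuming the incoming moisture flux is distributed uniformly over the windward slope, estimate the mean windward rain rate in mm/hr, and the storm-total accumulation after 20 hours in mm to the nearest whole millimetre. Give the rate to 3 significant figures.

R ≈ 18.3 mm/hr; total ≈ 366 mm

Incoming column moisture flux per unit ridge length: F = V × PW = 6.65 × 43.1 = 286.615 mm·m/s.
Spread over the 35 km slope with efficiency ε = 0.62: R = ε·F/W = 0.62 × 286.615 / 35000 m = 5.077e-03 mm/s.
R = 5.077e-03 × 3600 = 18.3 mm/hr.
Over 20 h: total = 18.3 × 20 = 366 mm.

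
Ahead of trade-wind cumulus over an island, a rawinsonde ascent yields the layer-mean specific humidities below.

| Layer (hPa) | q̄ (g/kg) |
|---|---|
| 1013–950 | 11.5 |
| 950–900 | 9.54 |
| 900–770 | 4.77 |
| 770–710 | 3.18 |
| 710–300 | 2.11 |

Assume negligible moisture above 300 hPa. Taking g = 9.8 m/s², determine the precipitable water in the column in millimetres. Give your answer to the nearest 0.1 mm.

PW ≈ 29.4 mm

Precipitable water is the column-integrated vapour mass per unit area: PW = (1/g) Σ q̄ Δp, with q in kg/kg and Δp in Pa (1 kg/m² of water = 1 mm).
Layer 1013–950 hPa: Δp = 63 hPa = 6300 Pa, q̄ = 0.0115 kg/kg → 0.0115 × 6300 / 9.8 = 7.39 mm
Layer 950–900 hPa: Δp = 50 hPa = 5000 Pa, q̄ = 0.00954 kg/kg → 0.00954 × 5000 / 9.8 = 4.87 mm
Layer 900–770 hPa: Δp = 130 hPa = 13000 Pa, q̄ = 0.00477 kg/kg → 0.00477 × 13000 / 9.8 = 6.33 mm
Layer 770–710 hPa: Δp = 60 hPa = 6000 Pa, q̄ = 0.00318 kg/kg → 0.00318 × 6000 / 9.8 = 1.95 mm
Layer 710–300 hPa: Δp = 410 hPa = 41000 Pa, q̄ = 0.00211 kg/kg → 0.00211 × 41000 / 9.8 = 8.83 mm
PW = 7.39 + 4.87 + 6.33 + 1.95 + 8.83 = 29.37 ≈ 29.4 mm.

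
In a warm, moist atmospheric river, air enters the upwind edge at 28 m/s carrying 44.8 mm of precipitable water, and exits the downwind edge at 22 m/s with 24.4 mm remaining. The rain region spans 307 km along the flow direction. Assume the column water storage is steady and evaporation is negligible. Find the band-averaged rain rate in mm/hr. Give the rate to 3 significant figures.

R ≈ 8.41 mm/hr

Column moisture flux per unit crosswind length is F = V × PW.
Inflow: F_in = 28 × 44.8 = 1254.4 mm·m/s
Outflow: F_out = 22 × 24.4 = 536.8 mm·m/s
Steady-state rate R = (F_in − F_out)/L = (1254.4 − 536.8) / 307000 m = 2.337e-03 mm/s.
R = 2.337e-03 × 3600 = 8.41 mm/hr.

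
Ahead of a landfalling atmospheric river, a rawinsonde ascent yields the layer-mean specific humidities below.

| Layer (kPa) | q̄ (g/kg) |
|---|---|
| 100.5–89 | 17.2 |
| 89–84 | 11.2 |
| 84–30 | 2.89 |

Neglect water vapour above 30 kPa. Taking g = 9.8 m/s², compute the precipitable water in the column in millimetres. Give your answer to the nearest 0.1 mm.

Precipitable water is the column-integrated vapour mass per unit area: PW = (1/g) Σ q̄ Δp, with q in kg/kg and Δp in Pa (1 kg/m² of water = 1 mm).
Layer 100.5–89 kPa: Δp = 115 hPa = 11500 Pa, q̄ = 0.0172 kg/kg → 0.0172 × 11500 / 9.8 = 20.18 mm
Layer 89–84 kPa: Δp = 50 hPa = 5000 Pa, q̄ = 0.0112 kg/kg → 0.0112 × 5000 / 9.8 = 5.71 mm
Layer 84–30 kPa: Δp = 540 hPa = 54000 Pa, q̄ = 0.00289 kg/kg → 0.00289 × 54000 / 9.8 = 15.92 mm
PW = 20.18 + 5.71 + 15.92 = 41.81 ≈ 41.8 mm.

PW ≈ 41.8 mm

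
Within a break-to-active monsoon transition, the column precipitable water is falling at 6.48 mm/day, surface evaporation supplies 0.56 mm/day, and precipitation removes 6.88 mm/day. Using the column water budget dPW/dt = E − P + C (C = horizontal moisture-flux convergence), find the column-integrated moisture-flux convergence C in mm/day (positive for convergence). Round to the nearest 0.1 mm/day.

dPW/dt = -6.48 mm/day.
C = dPW/dt − E + P = (-6.48) − 0.56 + 6.88 = -0.2 mm/day.

C ≈ -0.2 mm/day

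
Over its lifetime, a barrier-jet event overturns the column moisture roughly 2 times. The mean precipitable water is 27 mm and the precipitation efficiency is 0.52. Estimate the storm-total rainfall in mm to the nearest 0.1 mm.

rainfall ≈ 28.1 mm

Each cycle deposits ε × PW = 0.52 × 27 = 14.04 mm.
Over 2 cycles: 2 × 14.04 = 28.1 mm.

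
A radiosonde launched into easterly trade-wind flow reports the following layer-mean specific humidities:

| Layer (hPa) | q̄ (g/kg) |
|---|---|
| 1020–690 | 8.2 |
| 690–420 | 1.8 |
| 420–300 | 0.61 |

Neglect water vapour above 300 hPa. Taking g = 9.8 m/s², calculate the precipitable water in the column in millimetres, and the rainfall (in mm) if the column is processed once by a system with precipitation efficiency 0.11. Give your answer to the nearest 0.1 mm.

Precipitable water is the column-integrated vapour mass per unit area: PW = (1/g) Σ q̄ Δp, with q in kg/kg and Δp in Pa (1 kg/m² of water = 1 mm).
Layer 1020–690 hPa: Δp = 330 hPa = 33000 Pa, q̄ = 0.0082 kg/kg → 0.0082 × 33000 / 9.8 = 27.61 mm
Layer 690–420 hPa: Δp = 270 hPa = 27000 Pa, q̄ = 0.0018 kg/kg → 0.0018 × 27000 / 9.8 = 4.96 mm
Layer 420–300 hPa: Δp = 120 hPa = 12000 Pa, q̄ = 0.00061 kg/kg → 0.00061 × 12000 / 9.8 = 0.75 mm
PW = 27.61 + 4.96 + 0.75 = 33.32 ≈ 33.3 mm.
Rainfall = ε × PW = 0.11 × 33.3 = 3.7 mm.

PW ≈ 33.3 mm; rainfall ≈ 3.7 mm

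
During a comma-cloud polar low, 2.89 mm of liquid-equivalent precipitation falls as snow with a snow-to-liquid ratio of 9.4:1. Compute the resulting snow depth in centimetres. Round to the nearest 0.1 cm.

snow depth ≈ 2.7 cm

Snow depth = liquid × ratio = 2.89 mm × 9.4 = 27.166 mm = 2.7 cm.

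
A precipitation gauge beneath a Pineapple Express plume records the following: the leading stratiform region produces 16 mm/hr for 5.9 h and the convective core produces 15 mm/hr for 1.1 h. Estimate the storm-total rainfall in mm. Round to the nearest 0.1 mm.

total ≈ 110.9 mm

Total = Σ Rᵢ Δtᵢ = 16 × 5.9 + 15 × 1.1
      = 94.4 + 16.5 = 110.9 mm.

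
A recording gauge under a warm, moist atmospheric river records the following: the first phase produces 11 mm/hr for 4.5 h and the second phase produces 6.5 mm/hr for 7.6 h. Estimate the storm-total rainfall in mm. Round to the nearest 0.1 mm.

total ≈ 98.9 mm

Total = Σ Rᵢ Δtᵢ = 11 × 4.5 + 6.5 × 7.6
      = 49.5 + 49.4 = 98.9 mm.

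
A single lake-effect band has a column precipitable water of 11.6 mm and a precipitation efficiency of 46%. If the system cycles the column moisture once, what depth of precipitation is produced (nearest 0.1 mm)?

Precipitation = ε × PW = 0.46 × 11.6 = 5.3 mm.

precipitation ≈ 5.3 mm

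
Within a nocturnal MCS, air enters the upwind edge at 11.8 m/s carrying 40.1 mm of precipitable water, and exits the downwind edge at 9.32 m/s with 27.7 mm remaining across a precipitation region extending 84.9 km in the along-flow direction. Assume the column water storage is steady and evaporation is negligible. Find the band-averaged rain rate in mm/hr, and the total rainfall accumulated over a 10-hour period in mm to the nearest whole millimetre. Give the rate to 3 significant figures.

R ≈ 9.12 mm/hr; total ≈ 91 mm

Column moisture flux per unit crosswind length is F = V × PW.
Inflow: F_in = 11.8 × 40.1 = 473.18 mm·m/s
Outflow: F_out = 9.32 × 27.7 = 258.164 mm·m/s
Steady-state rate R = (F_in − F_out)/L = (473.18 − 258.164) / 84900 m = 2.533e-03 mm/s.
R = 2.533e-03 × 3600 = 9.12 mm/hr.
Over 10 h: total = 9.12 × 10 = 91.2 ≈ 91 mm.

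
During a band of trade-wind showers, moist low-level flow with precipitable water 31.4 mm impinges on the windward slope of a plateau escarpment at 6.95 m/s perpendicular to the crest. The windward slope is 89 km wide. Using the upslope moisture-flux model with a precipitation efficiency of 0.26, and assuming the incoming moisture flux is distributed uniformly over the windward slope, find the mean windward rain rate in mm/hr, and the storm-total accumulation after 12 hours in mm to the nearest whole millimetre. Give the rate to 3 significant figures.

Incoming column moisture flux per unit ridge length: F = V × PW = 6.95 × 31.4 = 218.23 mm·m/s.
Spread over the 89 km slope with efficiency ε = 0.26: R = ε·F/W = 0.26 × 218.23 / 89000 m = 6.375e-04 mm/s.
R = 6.375e-04 × 3600 = 2.30 mm/hr.
Over 12 h: total = 2.30 × 12 = 27.6 ≈ 28 mm.

R ≈ 2.30 mm/hr; total ≈ 28 mm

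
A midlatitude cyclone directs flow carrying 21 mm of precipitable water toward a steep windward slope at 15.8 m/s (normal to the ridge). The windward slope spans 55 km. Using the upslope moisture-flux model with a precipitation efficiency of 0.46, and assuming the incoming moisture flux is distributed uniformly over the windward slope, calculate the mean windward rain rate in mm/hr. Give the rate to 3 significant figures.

Incoming column moisture flux per unit ridge length: F = V × PW = 15.8 × 21 = 331.8 mm·m/s.
Spread over the 55 km slope with efficiency ε = 0.46: R = ε·F/W = 0.46 × 331.8 / 55000 m = 2.775e-03 mm/s.
R = 2.775e-03 × 3600 = 9.99 mm/hr.

R ≈ 9.99 mm/hr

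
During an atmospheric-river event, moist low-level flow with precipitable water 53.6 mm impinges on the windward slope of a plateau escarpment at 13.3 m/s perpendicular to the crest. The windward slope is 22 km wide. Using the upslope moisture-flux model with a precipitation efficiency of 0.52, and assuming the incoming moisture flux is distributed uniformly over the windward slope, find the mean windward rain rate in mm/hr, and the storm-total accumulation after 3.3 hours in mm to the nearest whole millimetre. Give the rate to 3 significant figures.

R ≈ 60.7 mm/hr; total ≈ 200 mm

Incoming column moisture flux per unit ridge length: F = V × PW = 13.3 × 53.6 = 712.88 mm·m/s.
Spread over the 22 km slope with efficiency ε = 0.52: R = ε·F/W = 0.52 × 712.88 / 22000 m = 1.685e-02 mm/s.
R = 1.685e-02 × 3600 = 60.7 mm/hr.
Over 3.3 h: total = 60.7 × 3.3 = 200.31 ≈ 200 mm.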